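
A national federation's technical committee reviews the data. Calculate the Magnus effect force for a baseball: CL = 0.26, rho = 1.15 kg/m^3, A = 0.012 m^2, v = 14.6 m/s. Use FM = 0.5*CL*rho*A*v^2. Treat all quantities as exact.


FM = 0.5 * CL * rho * A * v^2
FM = 0.5 * 0.26 * 1.15 * 0.012 * 14.6^2
v^2 = 213.16
FM = 0.5 * 0.26 * 1.15 * 0.012 * 213.16 = 0.3824 N

0.3824 N


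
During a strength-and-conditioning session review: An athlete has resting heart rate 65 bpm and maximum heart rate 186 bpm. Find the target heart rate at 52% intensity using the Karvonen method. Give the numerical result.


Target = HRrest + pct*(HRmax - HRrest)
Heart rate reserve = HRmax - HRrest = 186 - 65 = 121 bpm
Fraction = 52% = 0.52
Target = 65 + 0.52 * 121
Target = 65 + 62.92 = 127.92 bpm

127.92 bpm


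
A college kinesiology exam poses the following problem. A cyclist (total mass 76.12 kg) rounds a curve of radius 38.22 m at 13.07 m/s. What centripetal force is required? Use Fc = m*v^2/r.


Fc = m * v^2 / r
v^2 = 13.07^2 = 170.8249
Fc = 76.12 * 170.8249 / 38.22
Fc = 13003.1914 / 38.22 = 340.2196 N

340.2196 N


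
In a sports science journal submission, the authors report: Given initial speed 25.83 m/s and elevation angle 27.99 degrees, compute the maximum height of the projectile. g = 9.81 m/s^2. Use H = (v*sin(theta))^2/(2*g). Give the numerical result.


H = (v*sin(theta))^2 / (2*g)
vy = v*sin(theta) = 25.83 * sin(27.99 deg) = 12.1225 m/s
H = vy^2 / (2*g) = 146.9543 / (2*9.81)
H = 146.9543 / 19.62 = 7.49 m

7.49 m


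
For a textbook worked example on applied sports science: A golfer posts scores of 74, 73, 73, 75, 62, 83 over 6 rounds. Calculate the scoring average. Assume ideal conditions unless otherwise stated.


Average = sum / n
Sum = 440
Average = 440 / 6 = 73.3333

73.3333


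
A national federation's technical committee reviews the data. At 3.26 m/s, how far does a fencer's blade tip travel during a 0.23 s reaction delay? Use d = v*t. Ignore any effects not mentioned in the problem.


d = v * t
d = 3.26 * 0.23
d = 0.7498 m

0.7498 m


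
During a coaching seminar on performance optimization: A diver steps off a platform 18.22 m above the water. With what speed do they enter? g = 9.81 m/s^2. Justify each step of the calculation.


v = sqrt(2 * g * h)
v = sqrt(2 * 9.81 * 18.22)
v = sqrt(357.4764) = 18.907 m/s

18.907 m/s


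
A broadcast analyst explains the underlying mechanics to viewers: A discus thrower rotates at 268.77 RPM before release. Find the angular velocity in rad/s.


omega = RPM * 2 * pi / 60
omega = 268.77 * 2 * 3.14159 / 60
omega = 1688.7317 / 60 = 28.1455 rad/s

28.1455 rad/s


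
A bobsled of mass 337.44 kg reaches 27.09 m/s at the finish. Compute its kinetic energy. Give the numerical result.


KE = 0.5 * m * v^2
KE = 0.5 * 337.44 * 27.09^2
KE = 0.5 * 337.44 * 733.8681 = 123818.2258 J

123818.2258 J


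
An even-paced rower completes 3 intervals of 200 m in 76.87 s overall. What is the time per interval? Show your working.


Split time = total_time / n_laps = 76.87 / 3
Split time = 25.6233 s per lap

25.6233 s


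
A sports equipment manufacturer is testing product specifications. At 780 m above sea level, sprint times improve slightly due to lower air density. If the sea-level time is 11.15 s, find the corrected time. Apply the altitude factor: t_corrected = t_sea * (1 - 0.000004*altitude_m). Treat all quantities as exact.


Correction factor = 1 - 0.000004 * 780 = 0.99688
t_corrected = t_sea * factor = 11.15 * 0.99688
t_corrected = 11.1152 s

11.1152 s


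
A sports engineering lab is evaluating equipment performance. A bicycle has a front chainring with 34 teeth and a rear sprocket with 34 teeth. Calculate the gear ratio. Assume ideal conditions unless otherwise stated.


GR = front_teeth / rear_teeth
GR = 34 / 34
GR = 1

1


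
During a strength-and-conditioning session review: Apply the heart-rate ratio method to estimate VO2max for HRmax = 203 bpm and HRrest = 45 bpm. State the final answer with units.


VO2max = 15.3 * HRmax / HRrest
VO2max = 15.3 * 203 / 45
VO2max = 3105.9 / 45 = 69.02 mL/kg/min

69.02 mL/kg/min


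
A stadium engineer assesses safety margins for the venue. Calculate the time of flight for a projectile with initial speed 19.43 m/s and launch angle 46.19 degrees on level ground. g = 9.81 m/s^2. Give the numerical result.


T = 2*v*sin(theta)/g
sin(theta) = sin(46.19 deg) = 0.7216
T = 2*19.43*0.7216 / 9.81
T = 28.0429 / 9.81 = 2.8586 s

2.8586 s


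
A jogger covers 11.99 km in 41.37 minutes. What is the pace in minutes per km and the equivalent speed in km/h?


Pace = time / distance = 41.37 min / 11.99 km = 3.4504 min/km
Speed = distance / time_in_hours = 11.99 / 0.6895 hr
Speed = 17.3894 km/h

3.4504 min/km, 17.3894 km/h


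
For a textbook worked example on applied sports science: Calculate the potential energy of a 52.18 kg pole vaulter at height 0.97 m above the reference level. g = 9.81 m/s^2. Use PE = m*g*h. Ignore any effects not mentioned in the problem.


PE = m * g * h
PE = 52.18 * 9.81 * 0.97
PE = 511.8858 * 0.97 = 496.5292 J

496.5292 J


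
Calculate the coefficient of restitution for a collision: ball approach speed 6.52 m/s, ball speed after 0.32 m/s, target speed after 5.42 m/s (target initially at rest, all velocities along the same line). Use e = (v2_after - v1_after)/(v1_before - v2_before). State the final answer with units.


e = (v2_after - v1_after) / (v1_before - v2_before)
Numerator = 5.42 - 0.32 = 5.1
Denominator = 6.52 - 0 = 6.52
e = 5.1 / 6.52 = 0.7822

0.7822


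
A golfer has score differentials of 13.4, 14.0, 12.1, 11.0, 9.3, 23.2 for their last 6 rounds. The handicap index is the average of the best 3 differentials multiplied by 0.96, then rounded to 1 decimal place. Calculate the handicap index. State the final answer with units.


All differentials: 13.4, 14.0, 12.1, 11.0, 9.3, 23.2
Sorted: 9.3, 11.0, 12.1, 13.4, 14.0, 23.2
Best 3: 9.3, 11.0, 12.1
Average of best = 32.4 / 3 = 10.8
Raw index = 10.8 * 0.96 = 10.368
Handicap index = round(10.368, 1) = 10.4

10.4


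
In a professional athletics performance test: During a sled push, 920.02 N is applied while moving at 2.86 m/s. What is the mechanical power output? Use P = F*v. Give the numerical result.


P = F * v
P = 920.02 * 2.86
P = 2631.2572 W

2631.2572 W


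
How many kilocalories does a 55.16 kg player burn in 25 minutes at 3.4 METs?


kcal = MET * mass * time_hr
Convert time: 25 min = 0.4167 hr
kcal = 3.4 * 55.16 * 0.4167
kcal = 78.1433 kcal

78.1433 kcal


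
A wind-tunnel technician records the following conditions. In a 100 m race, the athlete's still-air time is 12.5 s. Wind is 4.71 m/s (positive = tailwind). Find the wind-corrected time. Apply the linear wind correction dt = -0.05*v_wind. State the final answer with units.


dt = -0.05 * v_wind = -0.05 * 4.71 = -0.2355 s
t_corrected = t_still + dt = 12.5 + (-0.2355)
t_corrected = 12.2645 s

12.2645 s


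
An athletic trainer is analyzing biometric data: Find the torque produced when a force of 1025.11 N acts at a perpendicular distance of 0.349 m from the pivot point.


tau = F * d
tau = 1025.11 * 0.349
tau = 357.7634 N*m

357.7634 N*m


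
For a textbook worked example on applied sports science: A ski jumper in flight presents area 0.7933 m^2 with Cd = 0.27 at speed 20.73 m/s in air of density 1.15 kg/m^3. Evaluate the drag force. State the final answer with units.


Fd = 0.5 * Cd * rho * A * v^2
Fd = 0.5 * 0.27 * 1.15 * 0.7933 * 20.73^2
v^2 = 429.7329
Fd = 0.5 * 0.27 * 1.15 * 0.7933 * 429.7329 = 52.9258 N

52.9258 N


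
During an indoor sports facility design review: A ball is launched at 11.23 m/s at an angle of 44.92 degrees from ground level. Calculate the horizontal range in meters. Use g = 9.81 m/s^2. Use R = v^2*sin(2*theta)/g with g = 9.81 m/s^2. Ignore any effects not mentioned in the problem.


R = v^2 * sin(2*theta) / g
Convert angle to radians: theta = 44.92 deg = 0.784 rad
sin(2*theta) = sin(1.568) = 1
R = 11.23^2 * 1 / 9.81
R = 126.1129 * 1 / 9.81 = 12.8555 m

12.8555 m


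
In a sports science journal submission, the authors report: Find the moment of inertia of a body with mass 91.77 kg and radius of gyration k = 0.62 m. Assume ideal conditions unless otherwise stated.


I = m * k^2
I = 91.77 * 0.62^2
I = 91.77 * 0.3844 = 35.2764 kg*m^2

35.2764 kg*m^2


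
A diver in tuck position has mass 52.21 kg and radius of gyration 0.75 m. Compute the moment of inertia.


I = m * k^2
I = 52.21 * 0.75^2
I = 52.21 * 0.5625 = 29.3681 kg*m^2

29.3681 kg*m^2


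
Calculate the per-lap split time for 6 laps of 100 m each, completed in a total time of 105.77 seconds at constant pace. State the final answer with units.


Split time = total_time / n_laps = 105.77 / 6
Split time = 17.6283 s per lap

17.6283 s


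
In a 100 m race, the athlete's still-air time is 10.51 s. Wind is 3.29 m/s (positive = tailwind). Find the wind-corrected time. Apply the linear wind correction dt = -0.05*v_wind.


dt = -0.05 * v_wind = -0.05 * 3.29 = -0.1645 s
t_corrected = t_still + dt = 10.51 + (-0.1645)
t_corrected = 10.3455 s

10.3455 s


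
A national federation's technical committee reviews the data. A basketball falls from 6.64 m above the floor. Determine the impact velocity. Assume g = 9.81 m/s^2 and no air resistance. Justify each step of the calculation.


v = sqrt(2 * g * h)
v = sqrt(2 * 9.81 * 6.64)
v = sqrt(130.2768) = 11.4139 m/s

11.4139 m/s


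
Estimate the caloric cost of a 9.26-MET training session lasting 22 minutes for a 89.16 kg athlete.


kcal = MET * mass * time_hr
Convert time: 22 min = 0.3667 hr
kcal = 9.26 * 89.16 * 0.3667
kcal = 302.7279 kcal

302.7279 kcal


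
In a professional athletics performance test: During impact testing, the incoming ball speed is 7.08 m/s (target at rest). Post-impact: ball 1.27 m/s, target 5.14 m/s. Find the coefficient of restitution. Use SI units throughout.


e = (v2_after - v1_after) / (v1_before - v2_before)
Numerator = 5.14 - 1.27 = 3.87
Denominator = 7.08 - 0 = 7.08
e = 3.87 / 7.08 = 0.5466

0.5466


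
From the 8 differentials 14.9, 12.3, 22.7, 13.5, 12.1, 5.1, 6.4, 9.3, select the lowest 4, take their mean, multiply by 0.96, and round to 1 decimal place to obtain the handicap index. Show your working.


All differentials: 14.9, 12.3, 22.7, 13.5, 12.1, 5.1, 6.4, 9.3
Sorted: 5.1, 6.4, 9.3, 12.1, 12.3, 13.5, 14.9, 22.7
Best 4: 5.1, 6.4, 9.3, 12.1
Average of best = 32.9 / 4 = 8.225
Raw index = 8.225 * 0.96 = 7.896
Handicap index = round(7.896, 1) = 7.9

7.9


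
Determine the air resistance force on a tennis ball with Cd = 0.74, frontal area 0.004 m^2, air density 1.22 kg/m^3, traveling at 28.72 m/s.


Fd = 0.5 * Cd * rho * A * v^2
Fd = 0.5 * 0.74 * 1.22 * 0.004 * 28.72^2
v^2 = 824.8384
Fd = 0.5 * 0.74 * 1.22 * 0.004 * 824.8384 = 1.4893 N

1.4893 N


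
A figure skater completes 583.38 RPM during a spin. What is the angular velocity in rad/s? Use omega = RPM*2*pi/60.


omega = RPM * 2 * pi / 60
omega = 583.38 * 2 * 3.14159 / 60
omega = 3665.4846 / 60 = 61.0914 rad/s

61.0914 rad/s


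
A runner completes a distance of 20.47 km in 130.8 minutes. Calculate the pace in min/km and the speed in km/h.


Pace = time / distance = 130.8 min / 20.47 km = 6.3898 min/km
Speed = distance / time_in_hours = 20.47 / 2.18 hr
Speed = 9.3899 km/h

6.3898 min/km, 9.3899 km/h


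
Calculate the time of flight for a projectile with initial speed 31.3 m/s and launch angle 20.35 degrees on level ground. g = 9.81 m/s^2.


T = 2*v*sin(theta)/g
sin(theta) = sin(20.35 deg) = 0.3478
T = 2*31.3*0.3478 / 9.81
T = 21.7694 / 9.81 = 2.2191 s

2.2191 s


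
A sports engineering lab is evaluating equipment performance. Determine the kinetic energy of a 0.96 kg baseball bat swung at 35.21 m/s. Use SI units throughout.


KE = 0.5 * m * v^2
KE = 0.5 * 0.96 * 35.21^2
KE = 0.5 * 0.96 * 1239.7441 = 595.0772 J

595.0772 J


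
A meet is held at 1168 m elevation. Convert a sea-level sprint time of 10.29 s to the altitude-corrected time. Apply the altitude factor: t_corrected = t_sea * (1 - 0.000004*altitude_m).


Correction factor = 1 - 0.000004 * 1168 = 0.995328
t_corrected = t_sea * factor = 10.29 * 0.995328
t_corrected = 10.2419 s

10.2419 s


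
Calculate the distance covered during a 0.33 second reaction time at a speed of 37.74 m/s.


d = v * t
d = 37.74 * 0.33
d = 12.4542 m

12.4542 m


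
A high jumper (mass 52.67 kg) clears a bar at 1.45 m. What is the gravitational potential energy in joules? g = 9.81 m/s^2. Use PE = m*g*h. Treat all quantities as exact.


PE = m * g * h
PE = 52.67 * 9.81 * 1.45
PE = 516.6927 * 1.45 = 749.2044 J

749.2044 J


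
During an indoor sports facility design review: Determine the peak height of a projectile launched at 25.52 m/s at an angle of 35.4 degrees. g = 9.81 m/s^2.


H = (v*sin(theta))^2 / (2*g)
vy = v*sin(theta) = 25.52 * sin(35.4 deg) = 14.7833 m/s
H = vy^2 / (2*g) = 218.5446 / (2*9.81)
H = 218.5446 / 19.62 = 11.1389 m

11.1389 m


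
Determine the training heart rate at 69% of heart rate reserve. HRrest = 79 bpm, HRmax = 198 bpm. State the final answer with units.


Target = HRrest + pct*(HRmax - HRrest)
Heart rate reserve = HRmax - HRrest = 198 - 79 = 119 bpm
Fraction = 69% = 0.69
Target = 79 + 0.69 * 119
Target = 79 + 82.11 = 161.11 bpm

161.11 bpm


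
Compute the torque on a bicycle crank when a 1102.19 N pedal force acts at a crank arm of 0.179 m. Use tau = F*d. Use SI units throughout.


tau = F * d
tau = 1102.19 * 0.179
tau = 197.292 N*m

197.292 N*m


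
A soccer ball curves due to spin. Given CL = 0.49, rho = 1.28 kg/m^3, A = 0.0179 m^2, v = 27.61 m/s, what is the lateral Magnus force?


FM = 0.5 * CL * rho * A * v^2
FM = 0.5 * 0.49 * 1.28 * 0.0179 * 27.61^2
v^2 = 762.3121
FM = 0.5 * 0.49 * 1.28 * 0.0179 * 762.3121 = 4.2792 N

4.2792 N


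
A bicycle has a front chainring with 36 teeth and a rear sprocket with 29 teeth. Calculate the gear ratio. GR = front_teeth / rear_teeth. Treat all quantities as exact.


GR = front_teeth / rear_teeth
GR = 36 / 29
GR = 1.2414

1.2414


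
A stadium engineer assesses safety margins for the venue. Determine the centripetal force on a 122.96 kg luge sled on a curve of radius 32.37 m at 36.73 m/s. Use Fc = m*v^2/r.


Fc = m * v^2 / r
v^2 = 36.73^2 = 1349.0929
Fc = 122.96 * 1349.0929 / 32.37
Fc = 165884.463 / 32.37 = 5124.6359 N

5124.6359 N


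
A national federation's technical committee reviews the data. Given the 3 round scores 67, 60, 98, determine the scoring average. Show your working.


Average = sum / n
Sum = 225
Average = 225 / 3 = 75

75


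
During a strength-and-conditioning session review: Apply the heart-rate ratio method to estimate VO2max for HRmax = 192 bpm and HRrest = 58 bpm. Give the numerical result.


VO2max = 15.3 * HRmax / HRrest
VO2max = 15.3 * 192 / 58
VO2max = 2937.6 / 58 = 50.6483 mL/kg/min

50.6483 mL/kg/min


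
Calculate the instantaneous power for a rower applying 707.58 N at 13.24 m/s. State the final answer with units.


P = F * v
P = 707.58 * 13.24
P = 9368.3592 W

9368.3592 W


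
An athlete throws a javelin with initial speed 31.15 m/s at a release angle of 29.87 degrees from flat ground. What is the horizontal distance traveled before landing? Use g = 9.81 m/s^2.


R = v^2 * sin(2*theta) / g
Convert angle to radians: theta = 29.87 deg = 0.5213 rad
sin(2*theta) = sin(1.0427) = 0.8637
R = 31.15^2 * 0.8637 / 9.81
R = 970.3225 * 0.8637 / 9.81 = 85.4346 m

85.4346 m


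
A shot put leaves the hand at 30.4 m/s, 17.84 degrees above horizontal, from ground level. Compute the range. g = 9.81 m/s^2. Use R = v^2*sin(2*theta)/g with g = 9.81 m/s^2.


R = v^2 * sin(2*theta) / g
Convert angle to radians: theta = 17.84 deg = 0.3114 rad
sin(2*theta) = sin(0.6227) = 0.5833
R = 30.4^2 * 0.5833 / 9.81
R = 924.16 * 0.5833 / 9.81 = 54.9463 m

54.9463 m


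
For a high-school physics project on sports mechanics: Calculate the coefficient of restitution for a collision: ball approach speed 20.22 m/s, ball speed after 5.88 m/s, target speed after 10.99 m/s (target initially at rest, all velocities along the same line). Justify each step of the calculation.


e = (v2_after - v1_after) / (v1_before - v2_before)
Numerator = 10.99 - 5.88 = 5.11
Denominator = 20.22 - 0 = 20.22
e = 5.11 / 20.22 = 0.2527

0.2527


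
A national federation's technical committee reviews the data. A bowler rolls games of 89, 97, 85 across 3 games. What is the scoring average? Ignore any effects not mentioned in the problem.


Average = sum / n
Sum = 271
Average = 271 / 3 = 90.3333

90.3333


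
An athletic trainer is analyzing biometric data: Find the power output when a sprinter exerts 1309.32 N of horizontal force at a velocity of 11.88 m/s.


P = F * v
P = 1309.32 * 11.88
P = 15554.7216 W

15554.7216 W


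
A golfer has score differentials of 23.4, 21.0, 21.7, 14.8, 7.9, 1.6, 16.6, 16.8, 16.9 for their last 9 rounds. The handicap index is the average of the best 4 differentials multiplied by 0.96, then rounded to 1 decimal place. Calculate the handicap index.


All differentials: 23.4, 21.0, 21.7, 14.8, 7.9, 1.6, 16.6, 16.8, 16.9
Sorted: 1.6, 7.9, 14.8, 16.6, 16.8, 16.9, 21.0, 21.7, 23.4
Best 4: 1.6, 7.9, 14.8, 16.6
Average of best = 40.9 / 4 = 10.225
Raw index = 10.225 * 0.96 = 9.816
Handicap index = round(9.816, 1) = 9.8

9.8


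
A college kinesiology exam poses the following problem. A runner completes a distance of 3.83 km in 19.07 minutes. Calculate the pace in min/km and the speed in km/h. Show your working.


Pace = time / distance = 19.07 min / 3.83 km = 4.9791 min/km
Speed = distance / time_in_hours = 3.83 / 0.3178 hr
Speed = 12.0503 km/h

4.9791 min/km, 12.0503 km/h


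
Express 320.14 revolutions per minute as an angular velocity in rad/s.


omega = RPM * 2 * pi / 60
omega = 320.14 * 2 * 3.14159 / 60
omega = 2011.4989 / 60 = 33.525 rad/s

33.525 rad/s


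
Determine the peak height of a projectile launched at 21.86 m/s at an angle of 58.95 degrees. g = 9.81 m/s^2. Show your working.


H = (v*sin(theta))^2 / (2*g)
vy = v*sin(theta) = 21.86 * sin(58.95 deg) = 18.7278 m/s
H = vy^2 / (2*g) = 350.7322 / (2*9.81)
H = 350.7322 / 19.62 = 17.8763 m

17.8763 m


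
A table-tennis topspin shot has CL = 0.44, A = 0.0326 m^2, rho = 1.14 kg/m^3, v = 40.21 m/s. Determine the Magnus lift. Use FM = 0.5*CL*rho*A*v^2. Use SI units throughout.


FM = 0.5 * CL * rho * A * v^2
FM = 0.5 * 0.44 * 1.14 * 0.0326 * 40.21^2
v^2 = 1616.8441
FM = 0.5 * 0.44 * 1.14 * 0.0326 * 1616.8441 = 13.2194 N

13.2194 N


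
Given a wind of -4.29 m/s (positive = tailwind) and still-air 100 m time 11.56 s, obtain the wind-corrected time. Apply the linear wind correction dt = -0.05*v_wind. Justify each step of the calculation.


dt = -0.05 * v_wind = -0.05 * -4.29 = 0.2145 s
t_corrected = t_still + dt = 11.56 + (0.2145)
t_corrected = 11.7745 s

11.7745 s


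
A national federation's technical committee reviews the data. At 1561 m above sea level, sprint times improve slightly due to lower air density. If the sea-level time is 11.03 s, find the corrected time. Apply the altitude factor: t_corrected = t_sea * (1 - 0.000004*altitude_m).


Correction factor = 1 - 0.000004 * 1561 = 0.993756
t_corrected = t_sea * factor = 11.03 * 0.993756
t_corrected = 10.9611 s

10.9611 s


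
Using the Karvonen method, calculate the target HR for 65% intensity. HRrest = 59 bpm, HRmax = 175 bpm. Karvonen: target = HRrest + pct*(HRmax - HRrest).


Target = HRrest + pct*(HRmax - HRrest)
Heart rate reserve = HRmax - HRrest = 175 - 59 = 116 bpm
Fraction = 65% = 0.65
Target = 59 + 0.65 * 116
Target = 59 + 75.4 = 134.4 bpm

134.4 bpm


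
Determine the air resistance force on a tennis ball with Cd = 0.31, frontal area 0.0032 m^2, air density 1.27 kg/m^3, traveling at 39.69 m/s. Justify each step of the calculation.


Fd = 0.5 * Cd * rho * A * v^2
Fd = 0.5 * 0.31 * 1.27 * 0.0032 * 39.69^2
v^2 = 1575.2961
Fd = 0.5 * 0.31 * 1.27 * 0.0032 * 1575.2961 = 0.9923 N

0.9923 N


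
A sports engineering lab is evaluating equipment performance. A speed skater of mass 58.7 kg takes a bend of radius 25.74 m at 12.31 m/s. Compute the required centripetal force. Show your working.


Fc = m * v^2 / r
v^2 = 12.31^2 = 151.5361
Fc = 58.7 * 151.5361 / 25.74
Fc = 8895.1691 / 25.74 = 345.5777 N

345.5777 N


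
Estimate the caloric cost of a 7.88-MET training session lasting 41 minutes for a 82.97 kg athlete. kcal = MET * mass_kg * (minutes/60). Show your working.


kcal = MET * mass * time_hr
Convert time: 41 min = 0.6833 hr
kcal = 7.88 * 82.97 * 0.6833
kcal = 446.7658 kcal

446.7658 kcal


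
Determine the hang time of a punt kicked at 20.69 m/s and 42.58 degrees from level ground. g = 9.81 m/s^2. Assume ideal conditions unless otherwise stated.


T = 2*v*sin(theta)/g
sin(theta) = sin(42.58 deg) = 0.6766
T = 2*20.69*0.6766 / 9.81
T = 27.9985 / 9.81 = 2.8541 s

2.8541 s


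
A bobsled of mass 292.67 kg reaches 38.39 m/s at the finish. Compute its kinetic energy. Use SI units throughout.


KE = 0.5 * m * v^2
KE = 0.5 * 292.67 * 38.39^2
KE = 0.5 * 292.67 * 1473.7921 = 215667.367 J

215667.367 J


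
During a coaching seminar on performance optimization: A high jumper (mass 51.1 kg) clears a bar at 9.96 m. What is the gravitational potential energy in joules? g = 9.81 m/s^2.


PE = m * g * h
PE = 51.1 * 9.81 * 9.96
PE = 501.291 * 9.96 = 4992.8584 J

4992.8584 J


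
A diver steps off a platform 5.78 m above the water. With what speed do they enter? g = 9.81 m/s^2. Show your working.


v = sqrt(2 * g * h)
v = sqrt(2 * 9.81 * 5.78)
v = sqrt(113.4036) = 10.6491 m/s

10.6491 m/s


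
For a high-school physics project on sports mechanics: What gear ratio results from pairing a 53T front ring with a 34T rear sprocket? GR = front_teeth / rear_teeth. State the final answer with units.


GR = front_teeth / rear_teeth
GR = 53 / 34
GR = 1.5588

1.5588


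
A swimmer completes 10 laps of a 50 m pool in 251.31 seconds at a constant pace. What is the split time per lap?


Split time = total_time / n_laps = 251.31 / 10
Split time = 25.131 s per lap

25.131 s


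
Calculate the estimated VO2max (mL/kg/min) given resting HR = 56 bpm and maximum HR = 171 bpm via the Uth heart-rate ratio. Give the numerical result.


VO2max = 15.3 * HRmax / HRrest
VO2max = 15.3 * 171 / 56
VO2max = 2616.3 / 56 = 46.7196 mL/kg/min

46.7196 mL/kg/min


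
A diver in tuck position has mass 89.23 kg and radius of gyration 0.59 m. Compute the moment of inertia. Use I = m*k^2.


I = m * k^2
I = 89.23 * 0.59^2
I = 89.23 * 0.3481 = 31.061 kg*m^2

31.061 kg*m^2


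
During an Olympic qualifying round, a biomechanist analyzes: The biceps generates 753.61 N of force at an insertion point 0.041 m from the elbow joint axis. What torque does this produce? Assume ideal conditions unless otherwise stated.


tau = F * d
tau = 753.61 * 0.041
tau = 30.898 N*m

30.898 N*m


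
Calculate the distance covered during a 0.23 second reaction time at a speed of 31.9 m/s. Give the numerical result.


d = v * t
d = 31.9 * 0.23
d = 7.337 m

7.337 m


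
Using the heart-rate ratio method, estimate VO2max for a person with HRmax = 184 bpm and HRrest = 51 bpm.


VO2max = 15.3 * HRmax / HRrest
VO2max = 15.3 * 184 / 51
VO2max = 2815.2 / 51 = 55.2 mL/kg/min

55.2 mL/kg/min


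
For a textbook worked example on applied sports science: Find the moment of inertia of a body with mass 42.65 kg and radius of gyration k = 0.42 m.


I = m * k^2
I = 42.65 * 0.42^2
I = 42.65 * 0.1764 = 7.5235 kg*m^2

7.5235 kg*m^2


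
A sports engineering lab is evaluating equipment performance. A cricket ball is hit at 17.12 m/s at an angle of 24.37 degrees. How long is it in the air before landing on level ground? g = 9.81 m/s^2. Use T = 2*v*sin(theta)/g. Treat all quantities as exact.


T = 2*v*sin(theta)/g
sin(theta) = sin(24.37 deg) = 0.4126
T = 2*17.12*0.4126 / 9.81
T = 14.1284 / 9.81 = 1.4402 s

1.4402 s


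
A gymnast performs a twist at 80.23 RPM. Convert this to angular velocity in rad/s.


omega = RPM * 2 * pi / 60
omega = 80.23 * 2 * 3.14159 / 60
omega = 504.1 / 60 = 8.4017 rad/s

8.4017 rad/s


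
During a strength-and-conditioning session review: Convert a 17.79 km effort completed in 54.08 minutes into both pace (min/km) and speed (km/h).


Pace = time / distance = 54.08 min / 17.79 km = 3.0399 min/km
Speed = distance / time_in_hours = 17.79 / 0.9013 hr
Speed = 19.7374 km/h

3.0399 min/km, 19.7374 km/h


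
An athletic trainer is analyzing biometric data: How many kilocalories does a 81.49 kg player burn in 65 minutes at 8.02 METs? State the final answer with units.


kcal = MET * mass * time_hr
Convert time: 65 min = 1.0833 hr
kcal = 8.02 * 81.49 * 1.0833
kcal = 708.0123 kcal

708.0123 kcal


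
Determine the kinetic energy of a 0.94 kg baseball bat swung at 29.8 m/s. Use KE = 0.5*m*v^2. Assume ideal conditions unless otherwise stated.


KE = 0.5 * m * v^2
KE = 0.5 * 0.94 * 29.8^2
KE = 0.5 * 0.94 * 888.04 = 417.3788 J

417.3788 J


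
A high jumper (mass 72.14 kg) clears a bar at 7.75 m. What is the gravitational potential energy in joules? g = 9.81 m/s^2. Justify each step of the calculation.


PE = m * g * h
PE = 72.14 * 9.81 * 7.75
PE = 707.6934 * 7.75 = 5484.6238 J

5484.6238 J


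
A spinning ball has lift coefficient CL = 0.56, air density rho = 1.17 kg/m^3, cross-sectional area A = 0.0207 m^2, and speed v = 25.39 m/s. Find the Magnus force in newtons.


FM = 0.5 * CL * rho * A * v^2
FM = 0.5 * 0.56 * 1.17 * 0.0207 * 25.39^2
v^2 = 644.6521
FM = 0.5 * 0.56 * 1.17 * 0.0207 * 644.6521 = 4.3716 N

4.3716 N


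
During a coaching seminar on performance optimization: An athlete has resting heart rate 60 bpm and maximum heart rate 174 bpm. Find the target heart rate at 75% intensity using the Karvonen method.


Target = HRrest + pct*(HRmax - HRrest)
Heart rate reserve = HRmax - HRrest = 174 - 60 = 114 bpm
Fraction = 75% = 0.75
Target = 60 + 0.75 * 114
Target = 60 + 85.5 = 145.5 bpm

145.5 bpm


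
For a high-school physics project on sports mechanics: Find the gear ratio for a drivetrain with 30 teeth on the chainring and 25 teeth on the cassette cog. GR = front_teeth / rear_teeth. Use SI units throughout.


GR = front_teeth / rear_teeth
GR = 30 / 25
GR = 1.2

1.2


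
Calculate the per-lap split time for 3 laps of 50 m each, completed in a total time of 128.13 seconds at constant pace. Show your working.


Split time = total_time / n_laps = 128.13 / 3
Split time = 42.71 s per lap

42.71 s


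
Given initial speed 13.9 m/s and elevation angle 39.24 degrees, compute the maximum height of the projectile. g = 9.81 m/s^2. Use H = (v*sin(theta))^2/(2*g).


H = (v*sin(theta))^2 / (2*g)
vy = v*sin(theta) = 13.9 * sin(39.24 deg) = 8.7927 m/s
H = vy^2 / (2*g) = 77.312 / (2*9.81)
H = 77.312 / 19.62 = 3.9405 m

3.9405 m


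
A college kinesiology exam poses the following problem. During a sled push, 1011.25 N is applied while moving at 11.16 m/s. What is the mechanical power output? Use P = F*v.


P = F * v
P = 1011.25 * 11.16
P = 11285.55 W

11285.55 W


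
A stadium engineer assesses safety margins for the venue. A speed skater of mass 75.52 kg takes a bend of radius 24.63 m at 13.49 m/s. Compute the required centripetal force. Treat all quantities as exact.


Fc = m * v^2 / r
v^2 = 13.49^2 = 181.9801
Fc = 75.52 * 181.9801 / 24.63
Fc = 13743.1372 / 24.63 = 557.9836 N

557.9836 N


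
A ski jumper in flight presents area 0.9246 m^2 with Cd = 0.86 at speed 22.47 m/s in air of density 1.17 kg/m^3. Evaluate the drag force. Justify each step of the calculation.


Fd = 0.5 * Cd * rho * A * v^2
Fd = 0.5 * 0.86 * 1.17 * 0.9246 * 22.47^2
v^2 = 504.9009
Fd = 0.5 * 0.86 * 1.17 * 0.9246 * 504.9009 = 234.8629 N

234.8629 N


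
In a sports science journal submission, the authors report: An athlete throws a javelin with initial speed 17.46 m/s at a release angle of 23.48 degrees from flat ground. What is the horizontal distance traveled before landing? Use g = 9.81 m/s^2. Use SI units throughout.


R = v^2 * sin(2*theta) / g
Convert angle to radians: theta = 23.48 deg = 0.4098 rad
sin(2*theta) = sin(0.8196) = 0.7309
R = 17.46^2 * 0.7309 / 9.81
R = 304.8516 * 0.7309 / 9.81 = 22.7125 m

22.7125 m


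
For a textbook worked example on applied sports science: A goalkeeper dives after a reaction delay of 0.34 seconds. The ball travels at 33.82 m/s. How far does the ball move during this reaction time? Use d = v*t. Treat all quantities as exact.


d = v * t
d = 33.82 * 0.34
d = 11.4988 m

11.4988 m


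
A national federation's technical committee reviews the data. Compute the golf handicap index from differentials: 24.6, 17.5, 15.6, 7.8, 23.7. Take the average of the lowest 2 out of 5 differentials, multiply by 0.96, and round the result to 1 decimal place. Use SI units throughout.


All differentials: 24.6, 17.5, 15.6, 7.8, 23.7
Sorted: 7.8, 15.6, 17.5, 23.7, 24.6
Best 2: 7.8, 15.6
Average of best = 23.4 / 2 = 11.7
Raw index = 11.7 * 0.96 = 11.232
Handicap index = round(11.232, 1) = 11.2

11.2


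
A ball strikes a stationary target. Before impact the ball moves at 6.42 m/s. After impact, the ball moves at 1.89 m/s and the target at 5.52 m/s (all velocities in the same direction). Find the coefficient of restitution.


e = (v2_after - v1_after) / (v1_before - v2_before)
Numerator = 5.52 - 1.89 = 3.63
Denominator = 6.42 - 0 = 6.42
e = 3.63 / 6.42 = 0.5654

0.5654


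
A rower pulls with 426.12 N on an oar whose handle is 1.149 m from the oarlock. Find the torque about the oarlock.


tau = F * d
tau = 426.12 * 1.149
tau = 489.6119 N*m

489.6119 N*m


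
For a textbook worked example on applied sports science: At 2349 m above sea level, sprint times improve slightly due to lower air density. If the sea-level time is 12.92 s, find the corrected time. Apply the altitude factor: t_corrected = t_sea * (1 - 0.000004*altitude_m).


Correction factor = 1 - 0.000004 * 2349 = 0.990604
t_corrected = t_sea * factor = 12.92 * 0.990604
t_corrected = 12.7986 s

12.7986 s


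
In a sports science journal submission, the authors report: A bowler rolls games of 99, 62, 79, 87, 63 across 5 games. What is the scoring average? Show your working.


Average = sum / n
Sum = 390
Average = 390 / 5 = 78

78


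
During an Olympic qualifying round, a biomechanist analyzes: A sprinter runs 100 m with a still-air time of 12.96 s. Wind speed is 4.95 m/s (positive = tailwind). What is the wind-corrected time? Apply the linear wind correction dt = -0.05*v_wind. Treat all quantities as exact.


dt = -0.05 * v_wind = -0.05 * 4.95 = -0.2475 s
t_corrected = t_still + dt = 12.96 + (-0.2475)
t_corrected = 12.7125 s

12.7125 s


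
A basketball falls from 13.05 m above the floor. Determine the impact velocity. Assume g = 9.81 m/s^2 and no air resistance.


v = sqrt(2 * g * h)
v = sqrt(2 * 9.81 * 13.05)
v = sqrt(256.041) = 16.0013 m/s

16.0013 m/s


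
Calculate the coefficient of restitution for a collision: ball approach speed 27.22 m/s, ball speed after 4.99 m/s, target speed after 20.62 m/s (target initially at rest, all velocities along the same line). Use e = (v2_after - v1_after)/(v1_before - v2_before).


e = (v2_after - v1_after) / (v1_before - v2_before)
Numerator = 20.62 - 4.99 = 15.63
Denominator = 27.22 - 0 = 27.22
e = 15.63 / 27.22 = 0.5742

0.5742


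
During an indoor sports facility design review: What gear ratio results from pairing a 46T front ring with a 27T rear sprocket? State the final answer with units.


GR = front_teeth / rear_teeth
GR = 46 / 27
GR = 1.7037

1.7037


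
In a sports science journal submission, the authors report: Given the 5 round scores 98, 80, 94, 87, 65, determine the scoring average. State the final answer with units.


Average = sum / n
Sum = 424
Average = 424 / 5 = 84.8

84.8


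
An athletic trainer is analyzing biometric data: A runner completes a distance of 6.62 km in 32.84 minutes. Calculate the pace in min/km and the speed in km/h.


Pace = time / distance = 32.84 min / 6.62 km = 4.9607 min/km
Speed = distance / time_in_hours = 6.62 / 0.5473 hr
Speed = 12.095 km/h

4.9607 min/km, 12.095 km/h


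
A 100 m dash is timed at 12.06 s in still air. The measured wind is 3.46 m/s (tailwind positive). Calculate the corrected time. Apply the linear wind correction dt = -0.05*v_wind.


dt = -0.05 * v_wind = -0.05 * 3.46 = -0.173 s
t_corrected = t_still + dt = 12.06 + (-0.173)
t_corrected = 11.887 s

11.887 s


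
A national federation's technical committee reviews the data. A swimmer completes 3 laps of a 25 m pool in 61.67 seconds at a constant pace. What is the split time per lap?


Split time = total_time / n_laps = 61.67 / 3
Split time = 20.5567 s per lap

20.5567 s


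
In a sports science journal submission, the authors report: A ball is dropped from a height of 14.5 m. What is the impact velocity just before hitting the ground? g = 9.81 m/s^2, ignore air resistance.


v = sqrt(2 * g * h)
v = sqrt(2 * 9.81 * 14.5)
v = sqrt(284.49) = 16.8668 m/s

16.8668 m/s


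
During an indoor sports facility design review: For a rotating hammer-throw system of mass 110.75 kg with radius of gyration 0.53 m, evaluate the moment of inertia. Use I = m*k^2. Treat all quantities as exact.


I = m * k^2
I = 110.75 * 0.53^2
I = 110.75 * 0.2809 = 31.1097 kg*m^2

31.1097 kg*m^2


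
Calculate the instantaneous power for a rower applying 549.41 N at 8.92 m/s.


P = F * v
P = 549.41 * 8.92
P = 4900.7372 W

4900.7372 W


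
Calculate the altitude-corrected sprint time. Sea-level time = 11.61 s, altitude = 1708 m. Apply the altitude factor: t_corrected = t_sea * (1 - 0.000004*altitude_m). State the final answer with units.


Correction factor = 1 - 0.000004 * 1708 = 0.993168
t_corrected = t_sea * factor = 11.61 * 0.993168
t_corrected = 11.5307 s

11.5307 s


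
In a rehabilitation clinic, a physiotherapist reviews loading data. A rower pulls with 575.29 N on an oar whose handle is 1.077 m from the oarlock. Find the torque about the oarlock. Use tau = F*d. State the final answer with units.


tau = F * d
tau = 575.29 * 1.077
tau = 619.5873 N*m

619.5873 N*m


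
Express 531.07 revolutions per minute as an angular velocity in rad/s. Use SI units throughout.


omega = RPM * 2 * pi / 60
omega = 531.07 * 2 * 3.14159 / 60
omega = 3336.8112 / 60 = 55.6135 rad/s

55.6135 rad/s


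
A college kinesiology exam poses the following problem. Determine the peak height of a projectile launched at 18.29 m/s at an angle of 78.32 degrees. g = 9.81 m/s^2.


H = (v*sin(theta))^2 / (2*g)
vy = v*sin(theta) = 18.29 * sin(78.32 deg) = 17.9113 m/s
H = vy^2 / (2*g) = 320.8139 / (2*9.81)
H = 320.8139 / 19.62 = 16.3514 m

16.3514 m


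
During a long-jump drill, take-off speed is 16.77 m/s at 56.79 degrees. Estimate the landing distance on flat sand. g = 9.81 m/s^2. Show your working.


R = v^2 * sin(2*theta) / g
Convert angle to radians: theta = 56.79 deg = 0.9912 rad
sin(2*theta) = sin(1.9823) = 0.9165
R = 16.77^2 * 0.9165 / 9.81
R = 281.2329 * 0.9165 / 9.81 = 26.2743 m

26.2743 m


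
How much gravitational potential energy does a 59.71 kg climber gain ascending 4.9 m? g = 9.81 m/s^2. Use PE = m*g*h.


PE = m * g * h
PE = 59.71 * 9.81 * 4.9
PE = 585.7551 * 4.9 = 2870.2 J

2870.2 J


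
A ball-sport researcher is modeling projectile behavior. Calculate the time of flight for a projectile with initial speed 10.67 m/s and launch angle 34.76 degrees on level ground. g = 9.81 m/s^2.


T = 2*v*sin(theta)/g
sin(theta) = sin(34.76 deg) = 0.5701
T = 2*10.67*0.5701 / 9.81
T = 12.1668 / 9.81 = 1.2402 s

1.2402 s


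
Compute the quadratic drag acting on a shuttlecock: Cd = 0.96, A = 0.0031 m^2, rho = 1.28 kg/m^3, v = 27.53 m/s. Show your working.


Fd = 0.5 * Cd * rho * A * v^2
Fd = 0.5 * 0.96 * 1.28 * 0.0031 * 27.53^2
v^2 = 757.9009
Fd = 0.5 * 0.96 * 1.28 * 0.0031 * 757.9009 = 1.4435 N

1.4435 N


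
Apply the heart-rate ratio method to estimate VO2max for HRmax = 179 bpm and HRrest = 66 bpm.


VO2max = 15.3 * HRmax / HRrest
VO2max = 15.3 * 179 / 66
VO2max = 2738.7 / 66 = 41.4955 mL/kg/min

41.4955 mL/kg/min


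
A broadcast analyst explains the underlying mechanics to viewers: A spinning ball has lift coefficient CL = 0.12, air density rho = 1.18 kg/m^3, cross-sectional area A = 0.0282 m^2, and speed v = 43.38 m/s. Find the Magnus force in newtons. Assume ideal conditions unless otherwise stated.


FM = 0.5 * CL * rho * A * v^2
FM = 0.5 * 0.12 * 1.18 * 0.0282 * 43.38^2
v^2 = 1881.8244
FM = 0.5 * 0.12 * 1.18 * 0.0282 * 1881.8244 = 3.7572 N

3.7572 N


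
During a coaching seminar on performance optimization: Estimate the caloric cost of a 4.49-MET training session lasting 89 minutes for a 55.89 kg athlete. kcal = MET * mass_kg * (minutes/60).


kcal = MET * mass * time_hr
Convert time: 89 min = 1.4833 hr
kcal = 4.49 * 55.89 * 1.4833
kcal = 372.2367 kcal

372.2367 kcal


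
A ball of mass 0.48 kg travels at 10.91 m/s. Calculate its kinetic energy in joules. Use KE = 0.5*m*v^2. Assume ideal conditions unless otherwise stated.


KE = 0.5 * m * v^2
KE = 0.5 * 0.48 * 10.91^2
KE = 0.5 * 0.48 * 119.0281 = 28.5667 J

28.5667 J


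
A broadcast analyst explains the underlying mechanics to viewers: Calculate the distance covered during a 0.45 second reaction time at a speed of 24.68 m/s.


d = v * t
d = 24.68 * 0.45
d = 11.106 m

11.106 m


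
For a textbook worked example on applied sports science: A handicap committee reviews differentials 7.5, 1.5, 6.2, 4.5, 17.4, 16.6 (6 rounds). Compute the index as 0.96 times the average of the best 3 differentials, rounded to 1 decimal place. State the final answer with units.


All differentials: 7.5, 1.5, 6.2, 4.5, 17.4, 16.6
Sorted: 1.5, 4.5, 6.2, 7.5, 16.6, 17.4
Best 3: 1.5, 4.5, 6.2
Average of best = 12.2 / 3 = 4.0667
Raw index = 4.0667 * 0.96 = 3.904
Handicap index = round(3.904, 1) = 3.9

3.9


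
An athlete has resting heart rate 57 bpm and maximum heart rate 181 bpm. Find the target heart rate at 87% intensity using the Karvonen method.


Target = HRrest + pct*(HRmax - HRrest)
Heart rate reserve = HRmax - HRrest = 181 - 57 = 124 bpm
Fraction = 87% = 0.87
Target = 57 + 0.87 * 124
Target = 57 + 107.88 = 164.88 bpm

164.88 bpm


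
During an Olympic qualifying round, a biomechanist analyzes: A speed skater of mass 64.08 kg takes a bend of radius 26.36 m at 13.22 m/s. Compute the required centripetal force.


Fc = m * v^2 / r
v^2 = 13.22^2 = 174.7684
Fc = 64.08 * 174.7684 / 26.36
Fc = 11199.1591 / 26.36 = 424.8543 N

424.8543 N


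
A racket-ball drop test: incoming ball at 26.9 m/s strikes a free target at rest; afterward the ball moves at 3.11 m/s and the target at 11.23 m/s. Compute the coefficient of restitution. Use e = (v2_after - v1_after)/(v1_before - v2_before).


e = (v2_after - v1_after) / (v1_before - v2_before)
Numerator = 11.23 - 3.11 = 8.12
Denominator = 26.9 - 0 = 26.9
e = 8.12 / 26.9 = 0.3019

0.3019


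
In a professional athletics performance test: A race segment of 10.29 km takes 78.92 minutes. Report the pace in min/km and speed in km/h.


Pace = time / distance = 78.92 min / 10.29 km = 7.6696 min/km
Speed = distance / time_in_hours = 10.29 / 1.3153 hr
Speed = 7.8231 km/h

7.6696 min/km, 7.8231 km/h


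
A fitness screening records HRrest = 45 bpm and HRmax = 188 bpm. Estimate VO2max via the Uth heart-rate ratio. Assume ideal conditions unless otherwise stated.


VO2max = 15.3 * HRmax / HRrest
VO2max = 15.3 * 188 / 45
VO2max = 2876.4 / 45 = 63.92 mL/kg/min

63.92 mL/kg/min


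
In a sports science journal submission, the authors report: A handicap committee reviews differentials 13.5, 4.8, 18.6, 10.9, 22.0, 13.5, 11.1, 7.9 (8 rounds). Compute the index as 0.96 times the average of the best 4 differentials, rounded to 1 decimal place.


All differentials: 13.5, 4.8, 18.6, 10.9, 22.0, 13.5, 11.1, 7.9
Sorted: 4.8, 7.9, 10.9, 11.1, 13.5, 13.5, 18.6, 22.0
Best 4: 4.8, 7.9, 10.9, 11.1
Average of best = 34.7 / 4 = 8.675
Raw index = 8.675 * 0.96 = 8.328
Handicap index = round(8.328, 1) = 8.3

8.3
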